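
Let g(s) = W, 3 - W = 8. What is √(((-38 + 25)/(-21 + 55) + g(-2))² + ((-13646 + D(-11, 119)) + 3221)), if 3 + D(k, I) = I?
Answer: I*√11883715/34 ≈ 101.39*I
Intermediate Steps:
W = -5 (W = 3 - 1*8 = 3 - 8 = -5)
D(k, I) = -3 + I
g(s) = -5
√(((-38 + 25)/(-21 + 55) + g(-2))² + ((-13646 + D(-11, 119)) + 3221)) = √(((-38 + 25)/(-21 + 55) - 5)² + ((-13646 + (-3 + 119)) + 3221)) = √((-13/34 - 5)² + ((-13646 + 116) + 3221)) = √((-13*1/34 - 5)² + (-13530 + 3221)) = √((-13/34 - 5)² - 10309) = √((-183/34)² - 10309) = √(33489/1156 - 10309) = √(-11883715/1156) = I*√11883715/34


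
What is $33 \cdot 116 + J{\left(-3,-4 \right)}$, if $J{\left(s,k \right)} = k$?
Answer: $3824$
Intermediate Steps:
$33 \cdot 116 + J{\left(-3,-4 \right)} = 33 \cdot 116 - 4 = 3828 - 4 = 3824$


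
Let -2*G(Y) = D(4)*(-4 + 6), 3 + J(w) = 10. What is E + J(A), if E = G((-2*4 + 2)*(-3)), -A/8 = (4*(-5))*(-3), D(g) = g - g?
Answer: 7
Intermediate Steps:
D(g) = 0
A = -480 (A = -8*4*(-5)*(-3) = -(-160)*(-3) = -8*60 = -480)
J(w) = 7 (J(w) = -3 + 10 = 7)
G(Y) = 0 (G(Y) = -0*(-4 + 6) = -0*2 = -1/2*0 = 0)
E = 0
E + J(A) = 0 + 7 = 7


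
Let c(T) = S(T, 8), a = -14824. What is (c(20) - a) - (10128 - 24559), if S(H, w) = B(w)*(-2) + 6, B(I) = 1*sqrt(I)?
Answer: 29261 - 4*sqrt(2) ≈ 29255.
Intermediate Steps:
B(I) = sqrt(I)
S(H, w) = 6 - 2*sqrt(w) (S(H, w) = sqrt(w)*(-2) + 6 = -2*sqrt(w) + 6 = 6 - 2*sqrt(w))
c(T) = 6 - 4*sqrt(2)
(c(20) - a) - (10128 - 24559) = ((6 - 4*sqrt(2)) - 1*(-14824)) - (10128 - 24559) = ((6 - 4*sqrt(2)) + 14824) - 1*(-14431) = (14830 - 4*sqrt(2)) + 14431 = 29261 - 4*sqrt(2)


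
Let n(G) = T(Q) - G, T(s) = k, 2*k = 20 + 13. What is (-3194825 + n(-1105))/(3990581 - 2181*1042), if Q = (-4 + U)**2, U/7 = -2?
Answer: -6387407/3435958 ≈ -1.8590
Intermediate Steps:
U = -14 (U = 7*(-2) = -14)
k = 33/2 (k = (20 + 13)/2 = (1/2)*33 = 33/2 ≈ 16.500)
Q = 324 (Q = (-4 - 14)**2 = (-18)**2 = 324)
T(s) = 33/2
n(G) = 33/2 - G
(-3194825 + n(-1105))/(3990581 - 2181*1042) = (-3194825 + (33/2 - 1*(-1105)))/(3990581 - 2181*1042) = (-3194825 + (33/2 + 1105))/(3990581 - 2272602) = (-3194825 + 2243/2)/1717979 = -6387407/2*1/1717979 = -6387407/3435958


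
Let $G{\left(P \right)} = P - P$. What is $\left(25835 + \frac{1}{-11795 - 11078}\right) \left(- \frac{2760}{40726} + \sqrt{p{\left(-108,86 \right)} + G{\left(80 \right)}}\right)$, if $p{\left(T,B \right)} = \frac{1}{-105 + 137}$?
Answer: $- \frac{815475056520}{465762899} + \frac{295461977 \sqrt{2}}{91492} \approx 2816.2$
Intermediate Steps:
$p{\left(T,B \right)} = \frac{1}{32}$
$G{\left(P \right)} = 0$
$\left(25835 + \frac{1}{-11795 - 11078}\right) \left(- \frac{2760}{40726} + \sqrt{p{\left(-108,86 \right)} + G{\left(80 \right)}}\right) = \left(25835 + \frac{1}{-11795 - 11078}\right) \left(- \frac{2760}{40726} + \sqrt{\frac{1}{32} + 0}\right) = \left(25835 + \frac{1}{-11795 - 11078}\right) \left(\left(-2760\right) \frac{1}{40726} + \sqrt{\frac{1}{32}}\right) = \left(25835 + \frac{1}{-22873}\right) \left(- \frac{1380}{20363} + \frac{\sqrt{2}}{8}\right) = \left(25835 - \frac{1}{22873}\right) \left(- \frac{1380}{20363} + \frac{\sqrt{2}}{8}\right) = \frac{590923954 \left(- \frac{1380}{20363} + \frac{\sqrt{2}}{8}\right)}{22873} = - \frac{815475056520}{465762899} + \frac{295461977 \sqrt{2}}{91492}$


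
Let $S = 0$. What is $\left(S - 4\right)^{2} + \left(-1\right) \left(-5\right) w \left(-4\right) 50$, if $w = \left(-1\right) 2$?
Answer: $2016$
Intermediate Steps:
$w = -2$
$\left(S - 4\right)^{2} + \left(-1\right) \left(-5\right) w \left(-4\right) 50 = \left(0 - 4\right)^{2} + \left(-1\right) \left(-5\right) \left(-2\right) \left(-4\right) 50 = \left(-4\right)^{2} + 5 \left(-2\right) \left(-4\right) 50 = 16 + \left(-10\right) \left(-4\right) 50 = 16 + 40 \cdot 50 = 16 + 2000 = 2016$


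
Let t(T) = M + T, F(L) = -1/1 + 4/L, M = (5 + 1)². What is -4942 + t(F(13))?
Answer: -63787/13 ≈ -4906.7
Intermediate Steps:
M = 36 (M = 6² = 36)
F(L) = -1 + 4/L (F(L) = -1*1 + 4/L = -1 + 4/L)
t(T) = 36 + T
-4942 + t(F(13)) = -4942 + (36 + (4 - 1*13)/13) = -4942 + (36 + (4 - 13)/13) = -4942 + (36 + (1/13)*(-9)) = -4942 + (36 - 9/13) = -4942 + 459/13 = -63787/13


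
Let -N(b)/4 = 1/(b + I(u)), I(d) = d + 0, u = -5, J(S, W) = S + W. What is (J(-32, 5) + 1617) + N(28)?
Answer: 36566/23 ≈ 1589.8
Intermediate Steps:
I(d) = d
N(b) = -4/(-5 + b) (N(b) = -4/(b - 5) = -4/(-5 + b))
(J(-32, 5) + 1617) + N(28) = ((-32 + 5) + 1617) - 4/(-5 + 28) = (-27 + 1617) - 4/23 = 1590 - 4*1/23 = 1590 - 4/23 = 36566/23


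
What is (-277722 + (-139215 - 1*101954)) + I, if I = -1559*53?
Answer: -601518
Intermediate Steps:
I = -82627
(-277722 + (-139215 - 1*101954)) + I = (-277722 + (-139215 - 1*101954)) - 82627 = (-277722 + (-139215 - 101954)) - 82627 = (-277722 - 241169) - 82627 = -518891 - 82627 = -601518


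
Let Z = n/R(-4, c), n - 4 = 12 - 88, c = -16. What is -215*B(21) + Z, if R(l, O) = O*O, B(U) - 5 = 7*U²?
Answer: -21272969/32 ≈ -6.6478e+5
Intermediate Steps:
B(U) = 5 + 7*U²
R(l, O) = O²
n = -72 (n = 4 + (12 - 88) = 4 - 76 = -72)
Z = -9/32 (Z = -72/((-16)²) = -72/256 = -72*1/256 = -9/32 ≈ -0.28125)
-215*B(21) + Z = -215*(5 + 7*21²) - 9/32 = -215*(5 + 7*441) - 9/32 = -215*(5 + 3087) - 9/32 = -215*3092 - 9/32 = -664780 - 9/32 = -21272969/32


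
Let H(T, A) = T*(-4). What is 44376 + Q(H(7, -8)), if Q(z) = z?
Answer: 44348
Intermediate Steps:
H(T, A) = -4*T
44376 + Q(H(7, -8)) = 44376 - 4*7 = 44376 - 28 = 44348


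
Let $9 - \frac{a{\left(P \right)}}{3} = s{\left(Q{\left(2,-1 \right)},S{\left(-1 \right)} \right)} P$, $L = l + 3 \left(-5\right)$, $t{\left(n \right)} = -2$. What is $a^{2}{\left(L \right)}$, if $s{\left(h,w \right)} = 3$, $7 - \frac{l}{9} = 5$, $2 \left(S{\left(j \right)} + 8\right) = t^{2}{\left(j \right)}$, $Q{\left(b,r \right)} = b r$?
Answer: $0$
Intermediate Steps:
$S{\left(j \right)} = -6$ ($S{\left(j \right)} = -8 + \frac{\left(-2\right)^{2}}{2} = -8 + \frac{1}{2} \cdot 4 = -8 + 2 = -6$)
$l = 18$ ($l = 63 - 45 = 18$)
$L = 3$ ($L = 18 + 3 \left(-5\right) = 18 - 15 = 3$)
$a{\left(P \right)} = 27 - 9 P$ ($a{\left(P \right)} = 27 - 3 \cdot 3 P = 27 - 9 P$)
$a^{2}{\left(L \right)} = \left(27 - 27\right)^{2} = 0^{2} = 0$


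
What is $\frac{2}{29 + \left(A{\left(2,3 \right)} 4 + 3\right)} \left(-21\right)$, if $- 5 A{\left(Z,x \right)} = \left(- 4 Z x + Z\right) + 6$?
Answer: $- \frac{15}{16} \approx -0.9375$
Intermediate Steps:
$A{\left(Z,x \right)} = - \frac{6}{5} - \frac{Z}{5} + \frac{4 Z x}{5}$ ($A{\left(Z,x \right)} = - \frac{\left(- 4 Z x + Z\right) + 6}{5} = - \frac{\left(Z - 4 Z x\right) + 6}{5} = - \frac{6 + Z - 4 Z x}{5} = - \frac{6}{5} - \frac{Z}{5} + \frac{4 Z x}{5}$)
$\frac{2}{29 + \left(A{\left(2,3 \right)} 4 + 3\right)} \left(-21\right) = \frac{2}{29 + \left(\left(- \frac{6}{5} - \frac{2}{5} + \frac{4}{5} \cdot 2 \cdot 3\right) 4 + 3\right)} \left(-21\right) = \frac{2}{29 + \left(\left(- \frac{6}{5} - \frac{2}{5} + \frac{24}{5}\right) 4 + 3\right)} \left(-21\right) = \frac{2}{29 + \left(\frac{16}{5} \cdot 4 + 3\right)} \left(-21\right) = \frac{2}{29 + \left(\frac{64}{5} + 3\right)} \left(-21\right) = \frac{2}{29 + \frac{79}{5}} \left(-21\right) = \frac{2}{\frac{224}{5}} \left(-21\right) = 2 \cdot \frac{5}{224} \left(-21\right) = \frac{5}{112} \left(-21\right) = - \frac{15}{16}$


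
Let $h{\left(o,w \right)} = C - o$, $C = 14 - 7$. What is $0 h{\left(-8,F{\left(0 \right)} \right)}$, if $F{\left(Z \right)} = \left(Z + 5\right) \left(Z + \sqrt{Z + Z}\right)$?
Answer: $0$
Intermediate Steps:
$C = 7$
$F{\left(Z \right)} = \left(5 + Z\right) \left(Z + \sqrt{2} \sqrt{Z}\right)$ ($F{\left(Z \right)} = \left(5 + Z\right) \left(Z + \sqrt{2 Z}\right) = \left(5 + Z\right) \left(Z + \sqrt{2} \sqrt{Z}\right)$)
$h{\left(o,w \right)} = 7 - o$
$0 h{\left(-8,F{\left(0 \right)} \right)} = 0 \left(7 - -8\right) = 0 \left(7 + 8\right) = 0 \cdot 15 = 0$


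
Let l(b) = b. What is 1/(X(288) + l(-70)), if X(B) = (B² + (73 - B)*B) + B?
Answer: 1/21242 ≈ 4.7077e-5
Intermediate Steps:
X(B) = B + B² + B*(73 - B) (X(B) = (B² + B*(73 - B)) + B = B + B² + B*(73 - B))
1/(X(288) + l(-70)) = 1/(74*288 - 70) = 1/(21312 - 70) = 1/21242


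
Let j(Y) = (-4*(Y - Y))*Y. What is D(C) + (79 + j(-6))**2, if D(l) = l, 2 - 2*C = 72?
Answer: 6206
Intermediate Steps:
C = -35 (C = 1 - 1/2*72 = 1 - 36 = -35)
j(Y) = 0 (j(Y) = (-4*0)*Y = 0*Y = 0)
D(C) + (79 + j(-6))**2 = -35 + (79 + 0)**2 = -35 + 79**2 = -35 + 6241 = 6206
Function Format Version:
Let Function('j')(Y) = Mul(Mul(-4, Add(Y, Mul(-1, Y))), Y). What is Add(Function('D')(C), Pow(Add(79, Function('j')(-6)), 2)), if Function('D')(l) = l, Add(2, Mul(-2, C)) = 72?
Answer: 6206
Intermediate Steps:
C = -35 (C = Add(1, Mul(Rational(-1, 2), 72)) = Add(1, -36) = -35)
Function('j')(Y) = 0 (Function('j')(Y) = Mul(Mul(-4, 0), Y) = Mul(0, Y) = 0)
Add(Function('D')(C), Pow(Add(79, Function('j')(-6)), 2)) = Add(-35, Pow(Add(79, 0), 2)) = Add(-35, Pow(79, 2)) = Add(-35, 6241) = 6206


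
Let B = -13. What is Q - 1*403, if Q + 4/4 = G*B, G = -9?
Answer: -287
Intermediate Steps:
Q = 116 (Q = -1 - 9*(-13) = -1 + 117 = 116)
Q - 1*403 = 116 - 1*403 = 116 - 403 = -287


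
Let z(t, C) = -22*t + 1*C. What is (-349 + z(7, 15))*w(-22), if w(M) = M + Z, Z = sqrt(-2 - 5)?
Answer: 10736 - 488*I*sqrt(7) ≈ 10736.0 - 1291.1*I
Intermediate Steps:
z(t, C) = C - 22*t (z(t, C) = -22*t + C = C - 22*t)
Z = I*sqrt(7) (Z = sqrt(-7) = I*sqrt(7) ≈ 2.6458*I)
w(M) = M + I*sqrt(7)
(-349 + z(7, 15))*w(-22) = (-349 + (15 - 22*7))*(-22 + I*sqrt(7)) = (-349 + (15 - 154))*(-22 + I*sqrt(7)) = (-349 - 139)*(-22 + I*sqrt(7)) = -488*(-22 + I*sqrt(7)) = 10736 - 488*I*sqrt(7)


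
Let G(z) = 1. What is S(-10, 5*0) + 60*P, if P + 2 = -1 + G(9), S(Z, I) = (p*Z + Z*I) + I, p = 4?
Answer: -160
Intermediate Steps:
S(Z, I) = I + 4*Z + I*Z (S(Z, I) = (4*Z + Z*I) + I = (4*Z + I*Z) + I = I + 4*Z + I*Z)
P = -2 (P = -2 + (-1 + 1) = -2 + 0 = -2)
S(-10, 5*0) + 60*P = (5*0 + 4*(-10) + (5*0)*(-10)) + 60*(-2) = (0 - 40 + 0*(-10)) - 120 = (0 - 40 + 0) - 120 = -40 - 120 = -160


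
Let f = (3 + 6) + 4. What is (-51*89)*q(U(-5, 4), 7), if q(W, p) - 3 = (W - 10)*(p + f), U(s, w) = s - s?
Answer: 894183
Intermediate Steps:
f = 13 (f = 9 + 4 = 13)
U(s, w) = 0
q(W, p) = 3 + (-10 + W)*(13 + p) (q(W, p) = 3 + (W - 10)*(p + 13) = 3 + (-10 + W)*(13 + p))
(-51*89)*q(U(-5, 4), 7) = (-51*89)*(-127 - 10*7 + 13*0 + 0*7) = -4539*(-127 - 70 + 0 + 0) = -4539*(-197) = 894183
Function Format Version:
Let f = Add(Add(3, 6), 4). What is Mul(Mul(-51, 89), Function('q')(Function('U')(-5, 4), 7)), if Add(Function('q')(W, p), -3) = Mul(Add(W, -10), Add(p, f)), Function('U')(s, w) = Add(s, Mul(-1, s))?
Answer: 894183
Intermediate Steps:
f = 13 (f = Add(9, 4) = 13)
Function('U')(s, w) = 0
Function('q')(W, p) = Add(3, Mul(Add(-10, W), Add(13, p))) (Function('q')(W, p) = Add(3, Mul(Add(W, -10), Add(p, 13))) = Add(3, Mul(Add(-10, W), Add(13, p))))
Mul(Mul(-51, 89), Function('q')(Function('U')(-5, 4), 7)) = Mul(Mul(-51, 89), Add(-127, Mul(-10, 7), Mul(13, 0), Mul(0, 7))) = Mul(-4539, Add(-127, -70, 0, 0)) = Mul(-4539, -197) = 894183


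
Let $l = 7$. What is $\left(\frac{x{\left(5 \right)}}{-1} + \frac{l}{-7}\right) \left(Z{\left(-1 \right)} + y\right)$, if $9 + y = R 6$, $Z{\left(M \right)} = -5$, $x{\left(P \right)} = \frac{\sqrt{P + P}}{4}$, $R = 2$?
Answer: $2 + \frac{\sqrt{10}}{2} \approx 3.5811$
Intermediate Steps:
$x{\left(P \right)} = \frac{\sqrt{2} \sqrt{P}}{4}$ ($x{\left(P \right)} = \sqrt{2 P} \frac{1}{4} = \sqrt{2} \sqrt{P} \frac{1}{4} = \frac{\sqrt{2} \sqrt{P}}{4}$)
$y = 3$ ($y = -9 + 2 \cdot 6 = -9 + 12 = 3$)
$\left(\frac{x{\left(5 \right)}}{-1} + \frac{l}{-7}\right) \left(Z{\left(-1 \right)} + y\right) = \left(\frac{\frac{1}{4} \sqrt{2} \sqrt{5}}{-1} + \frac{7}{-7}\right) \left(-5 + 3\right) = \left(\frac{\sqrt{10}}{4} \left(-1\right) + 7 \left(- \frac{1}{7}\right)\right) \left(-2\right) = \left(- \frac{\sqrt{10}}{4} - 1\right) \left(-2\right) = \left(-1 - \frac{\sqrt{10}}{4}\right) \left(-2\right) = 2 + \frac{\sqrt{10}}{2}$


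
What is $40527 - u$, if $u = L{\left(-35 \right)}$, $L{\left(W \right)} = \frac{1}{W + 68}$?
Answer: $\frac{1337390}{33} \approx 40527.0$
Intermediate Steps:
$L{\left(W \right)} = \frac{1}{68 + W}$
$u = \frac{1}{33}$ ($u = \frac{1}{68 - 35} = \frac{1}{33} \approx 0.030303$)
$40527 - u = 40527 - \frac{1}{33} = \frac{1337390}{33}$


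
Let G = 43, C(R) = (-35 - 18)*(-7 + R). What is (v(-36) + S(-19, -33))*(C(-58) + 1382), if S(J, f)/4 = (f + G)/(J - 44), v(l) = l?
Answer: -3713572/21 ≈ -1.7684e+5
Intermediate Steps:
C(R) = 371 - 53*R (C(R) = -53*(-7 + R) = 371 - 53*R)
S(J, f) = 4*(43 + f)/(-44 + J) (S(J, f) = 4*((f + 43)/(J - 44)) = 4*((43 + f)/(-44 + J)) = 4*(43 + f)/(-44 + J))
(v(-36) + S(-19, -33))*(C(-58) + 1382) = (-36 + 4*(43 - 33)/(-44 - 19))*((371 - 53*(-58)) + 1382) = (-36 + 4*10/(-63))*((371 + 3074) + 1382) = (-36 + 4*(-1/63)*10)*(3445 + 1382) = (-36 - 40/63)*4827 = -2308/63*4827 = -3713572/21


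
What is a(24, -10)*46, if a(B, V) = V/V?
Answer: 46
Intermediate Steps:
a(B, V) = 1
a(24, -10)*46 = 1*46 = 46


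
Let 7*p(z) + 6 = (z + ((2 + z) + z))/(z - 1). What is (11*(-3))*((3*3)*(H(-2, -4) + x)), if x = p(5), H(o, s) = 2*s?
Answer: 9801/4 ≈ 2450.3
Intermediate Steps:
p(z) = -6/7 + (2 + 3*z)/(7*(-1 + z)) (p(z) = -6/7 + ((z + ((2 + z) + z))/(z - 1))/7 = -6/7 + ((z + (2 + 2*z))/(-1 + z))/7 = -6/7 + ((2 + 3*z)/(-1 + z))/7 = -6/7 + (2 + 3*z)/(7*(-1 + z)))
x = -¼ (x = (8 - 3*5)/(7*(-1 + 5)) = (⅐)*(8 - 15)/4 = (⅐)*(¼)*(-7) = -¼ ≈ -0.25000)
(11*(-3))*((3*3)*(H(-2, -4) + x)) = (11*(-3))*((3*3)*(2*(-4) - ¼)) = -297*(-8 - ¼) = -297*(-33)/4 = -33*(-297/4) = 9801/4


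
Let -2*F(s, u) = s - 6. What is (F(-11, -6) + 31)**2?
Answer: 6241/4 ≈ 1560.3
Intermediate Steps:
F(s, u) = 3 - s/2 (F(s, u) = -(s - 6)/2 = -(-6 + s)/2 = 3 - s/2)
(F(-11, -6) + 31)**2 = ((3 - 1/2*(-11)) + 31)**2 = ((3 + 11/2) + 31)**2 = (17/2 + 31)**2 = (79/2)**2 = 6241/4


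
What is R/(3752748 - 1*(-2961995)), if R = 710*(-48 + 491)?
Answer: 314530/6714743 ≈ 0.046842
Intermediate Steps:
R = 314530 (R = 710*443 = 314530)
R/(3752748 - 1*(-2961995)) = 314530/(3752748 - 1*(-2961995)) = 314530/(3752748 + 2961995) = 314530/6714743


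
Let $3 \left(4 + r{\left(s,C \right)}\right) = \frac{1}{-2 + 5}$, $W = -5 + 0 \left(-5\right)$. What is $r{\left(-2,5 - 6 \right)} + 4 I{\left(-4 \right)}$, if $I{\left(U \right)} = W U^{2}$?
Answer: $- \frac{2915}{9} \approx -323.89$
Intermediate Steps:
$W = -5$ ($W = -5 + 0 = -5$)
$r{\left(s,C \right)} = - \frac{35}{9}$ ($r{\left(s,C \right)} = -4 + \frac{1}{3 \left(-2 + 5\right)} = -4 + \frac{1}{3 \cdot 3} = -4 + \frac{1}{3} \cdot \frac{1}{3} = -4 + \frac{1}{9} = - \frac{35}{9}$)
$I{\left(U \right)} = - 5 U^{2}$
$r{\left(-2,5 - 6 \right)} + 4 I{\left(-4 \right)} = - \frac{35}{9} + 4 \left(- 5 \left(-4\right)^{2}\right) = - \frac{35}{9} + 4 \left(\left(-5\right) 16\right) = - \frac{35}{9} + 4 \left(-80\right) = - \frac{35}{9} - 320 = - \frac{2915}{9}$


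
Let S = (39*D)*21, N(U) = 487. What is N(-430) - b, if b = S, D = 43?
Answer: -34730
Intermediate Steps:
S = 35217 (S = (39*43)*21 = 1677*21 = 35217)
b = 35217
N(-430) - b = 487 - 1*35217 = 487 - 35217 = -34730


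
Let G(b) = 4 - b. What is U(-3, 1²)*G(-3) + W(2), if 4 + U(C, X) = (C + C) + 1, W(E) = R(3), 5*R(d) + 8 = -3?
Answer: -326/5 ≈ -65.200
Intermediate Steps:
R(d) = -11/5 (R(d) = -8/5 + (⅕)*(-3) = -8/5 - ⅗ = -11/5)
W(E) = -11/5
U(C, X) = -3 + 2*C (U(C, X) = -4 + ((C + C) + 1) = -4 + (2*C + 1) = -4 + (1 + 2*C) = -3 + 2*C)
U(-3, 1²)*G(-3) + W(2) = (-3 + 2*(-3))*(4 - 1*(-3)) - 11/5 = (-3 - 6)*(4 + 3) - 11/5 = -9*7 - 11/5 = -63 - 11/5 = -326/5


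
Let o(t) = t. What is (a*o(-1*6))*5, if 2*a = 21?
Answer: -315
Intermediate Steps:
a = 21/2 (a = (1/2)*21 = 21/2 ≈ 10.500)
(a*o(-1*6))*5 = (21*(-1*6)/2)*5 = ((21/2)*(-6))*5 = -63*5 = -315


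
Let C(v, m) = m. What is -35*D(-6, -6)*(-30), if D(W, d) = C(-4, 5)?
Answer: 5250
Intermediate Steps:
D(W, d) = 5
-35*D(-6, -6)*(-30) = -35*5*(-30) = -175*(-30) = 5250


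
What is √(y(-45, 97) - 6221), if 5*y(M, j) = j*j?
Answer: 8*I*√1695/5 ≈ 65.873*I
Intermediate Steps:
y(M, j) = j²/5 (y(M, j) = (j*j)/5 = j²/5)
√(y(-45, 97) - 6221) = √((⅕)*97² - 6221) = √((⅕)*9409 - 6221) = √(9409/5 - 6221) = √(-21696/5) = 8*I*√1695/5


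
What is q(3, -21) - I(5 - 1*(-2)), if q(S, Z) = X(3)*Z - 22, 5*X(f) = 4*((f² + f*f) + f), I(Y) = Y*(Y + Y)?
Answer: -2364/5 ≈ -472.80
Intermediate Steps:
I(Y) = 2*Y² (I(Y) = Y*(2*Y) = 2*Y²)
X(f) = 4*f/5 + 8*f²/5 (X(f) = (4*((f² + f*f) + f))/5 = (4*((f² + f²) + f))/5 = (4*(2*f² + f))/5 = (4*(f + 2*f²))/5 = (4*f + 8*f²)/5 = 4*f/5 + 8*f²/5)
q(S, Z) = -22 + 84*Z/5 (q(S, Z) = ((⅘)*3*(1 + 2*3))*Z - 22 = ((⅘)*3*(1 + 6))*Z - 22 = ((⅘)*3*7)*Z - 22 = 84*Z/5 - 22 = -22 + 84*Z/5)
q(3, -21) - I(5 - 1*(-2)) = (-22 + (84/5)*(-21)) - 2*(5 - 1*(-2))² = (-22 - 1764/5) - 2*(5 + 2)² = -1874/5 - 2*7² = -1874/5 - 2*49 = -1874/5 - 1*98 = -1874/5 - 98 = -2364/5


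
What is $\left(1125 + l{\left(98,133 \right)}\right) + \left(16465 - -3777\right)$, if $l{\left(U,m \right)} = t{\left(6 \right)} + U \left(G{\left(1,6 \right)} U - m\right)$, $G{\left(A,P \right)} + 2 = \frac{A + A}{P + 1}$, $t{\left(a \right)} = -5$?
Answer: $-8136$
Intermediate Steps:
$G{\left(A,P \right)} = -2 + \frac{2 A}{1 + P}$ ($G{\left(A,P \right)} = -2 + \frac{A + A}{P + 1} = -2 + \frac{2 A}{1 + P}$)
$l{\left(U,m \right)} = -5 + U \left(- m - \frac{12 U}{7}\right)$ ($l{\left(U,m \right)} = -5 + U \left(\frac{2 \left(-1 + 1 - 6\right)}{1 + 6} U - m\right) = -5 + U \left(\frac{2 \left(-1 + 1 - 6\right)}{7} U - m\right) = -5 + U \left(2 \cdot \frac{1}{7} \left(-6\right) U - m\right) = -5 + U \left(- \frac{12 U}{7} - m\right) = -5 + U \left(- m - \frac{12 U}{7}\right)$)
$\left(1125 + l{\left(98,133 \right)}\right) + \left(16465 - -3777\right) = \left(1125 - \left(5 + 13034 + 16464\right)\right) + \left(16465 - -3777\right) = \left(1125 - 29503\right) + \left(16465 + 3777\right) = \left(1125 - 29503\right) + 20242 = -28378 + 20242 = -8136$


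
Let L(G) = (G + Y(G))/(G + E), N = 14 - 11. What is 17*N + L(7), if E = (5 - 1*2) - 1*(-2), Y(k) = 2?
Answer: 207/4 ≈ 51.750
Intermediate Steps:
E = 5 (E = (5 - 2) + 2 = 3 + 2 = 5)
N = 3
L(G) = (2 + G)/(5 + G) (L(G) = (G + 2)/(G + 5) = (2 + G)/(5 + G))
17*N + L(7) = 17*3 + (2 + 7)/(5 + 7) = 51 + 9/12 = 51 + (1/12)*9 = 51 + 3/4 = 207/4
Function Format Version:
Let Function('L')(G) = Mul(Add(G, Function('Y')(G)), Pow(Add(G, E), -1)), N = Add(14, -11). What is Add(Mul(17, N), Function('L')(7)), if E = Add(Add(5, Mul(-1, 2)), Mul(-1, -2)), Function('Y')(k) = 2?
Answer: Rational(207, 4) ≈ 51.750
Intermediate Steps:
E = 5 (E = Add(Add(5, -2), 2) = Add(3, 2) = 5)
N = 3
Function('L')(G) = Mul(Pow(Add(5, G), -1), Add(2, G)) (Function('L')(G) = Mul(Add(G, 2), Pow(Add(G, 5), -1)) = Mul(Add(2, G), Pow(Add(5, G), -1)) = Mul(Pow(Add(5, G), -1), Add(2, G)))
Add(Mul(17, N), Function('L')(7)) = Add(Mul(17, 3), Mul(Pow(Add(5, 7), -1), Add(2, 7))) = Add(51, Mul(Pow(12, -1), 9)) = Add(51, Mul(Rational(1, 12), 9)) = Add(51, Rational(3, 4)) = Rational(207, 4)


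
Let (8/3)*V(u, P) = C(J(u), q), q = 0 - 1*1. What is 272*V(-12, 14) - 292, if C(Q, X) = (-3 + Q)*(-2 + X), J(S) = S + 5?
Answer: 2768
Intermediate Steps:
q = -1 (q = 0 - 1 = -1)
J(S) = 5 + S
V(u, P) = -9/4 - 9*u/8 (V(u, P) = 3*(6 - 3*(-1) - 2*(5 + u) + (5 + u)*(-1))/8 = 3*(6 + 3 + (-10 - 2*u) + (-5 - u))/8 = 3*(-6 - 3*u)/8 = -9/4 - 9*u/8)
272*V(-12, 14) - 292 = 272*(-9/4 - 9/8*(-12)) - 292 = 272*(-9/4 + 27/2) - 292 = 272*(45/4) - 292 = 3060 - 292 = 2768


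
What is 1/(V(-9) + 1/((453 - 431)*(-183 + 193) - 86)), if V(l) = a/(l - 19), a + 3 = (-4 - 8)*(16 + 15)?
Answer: 1876/25139 ≈ 0.074625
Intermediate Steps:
a = -375 (a = -3 + (-4 - 8)*(16 + 15) = -3 - 12*31 = -3 - 372 = -375)
V(l) = -375/(-19 + l) (V(l) = -375/(l - 19) = -375/(-19 + l))
1/(V(-9) + 1/((453 - 431)*(-183 + 193) - 86)) = 1/(-375/(-19 - 9) + 1/((453 - 431)*(-183 + 193) - 86)) = 1/(-375/(-28) + 1/(22*10 - 86)) = 1/(-375*(-1/28) + 1/(220 - 86)) = 1/(375/28 + 1/134) = 1/(25139/1876) = 1876/25139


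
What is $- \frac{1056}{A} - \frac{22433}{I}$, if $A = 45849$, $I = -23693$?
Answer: $\frac{11534607}{12486211} \approx 0.92379$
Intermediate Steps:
$- \frac{1056}{A} - \frac{22433}{I} = - \frac{1056}{45849} - \frac{22433}{-23693} = \left(-1056\right) \frac{1}{45849} - - \frac{22433}{23693} = - \frac{352}{15283} + \frac{22433}{23693} = \frac{11534607}{12486211}$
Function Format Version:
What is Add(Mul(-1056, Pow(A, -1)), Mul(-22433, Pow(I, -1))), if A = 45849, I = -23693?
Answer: Rational(11534607, 12486211) ≈ 0.92379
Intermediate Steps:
Add(Mul(-1056, Pow(A, -1)), Mul(-22433, Pow(I, -1))) = Add(Mul(-1056, Pow(45849, -1)), Mul(-22433, Pow(-23693, -1))) = Add(Mul(-1056, Rational(1, 45849)), Mul(-22433, Rational(-1, 23693))) = Add(Rational(-352, 15283), Rational(22433, 23693)) = Rational(11534607, 12486211)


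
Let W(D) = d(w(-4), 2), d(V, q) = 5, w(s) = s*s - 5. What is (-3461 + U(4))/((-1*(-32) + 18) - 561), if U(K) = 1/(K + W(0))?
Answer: 31148/4599 ≈ 6.7728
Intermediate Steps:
w(s) = -5 + s² (w(s) = s² - 5 = -5 + s²)
W(D) = 5
U(K) = 1/(5 + K) (U(K) = 1/(K + 5) = 1/(5 + K))
(-3461 + U(4))/((-1*(-32) + 18) - 561) = (-3461 + 1/(5 + 4))/((-1*(-32) + 18) - 561) = (-3461 + 1/9)/((32 + 18) - 561) = (-3461 + ⅑)/(50 - 561) = -31148/9/(-511) = -31148/9*(-1/511) = 31148/4599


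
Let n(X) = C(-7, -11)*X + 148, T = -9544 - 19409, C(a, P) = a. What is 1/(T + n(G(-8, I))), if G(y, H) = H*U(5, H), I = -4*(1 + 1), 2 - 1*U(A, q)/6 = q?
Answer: -1/25445 ≈ -3.9300e-5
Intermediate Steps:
U(A, q) = 12 - 6*q
I = -8 (I = -4*2 = -8)
T = -28953
G(y, H) = H*(12 - 6*H)
n(X) = 148 - 7*X (n(X) = -7*X + 148 = 148 - 7*X)
1/(T + n(G(-8, I))) = 1/(-28953 + (148 - 42*(-8)*(2 - 1*(-8)))) = 1/(-28953 + (148 - 42*(-8)*(2 + 8))) = 1/(-28953 + (148 - 42*(-8)*10)) = 1/(-28953 + (148 - 7*(-480))) = 1/(-28953 + (148 + 3360)) = 1/(-28953 + 3508) = 1/(-25445) = -1/25445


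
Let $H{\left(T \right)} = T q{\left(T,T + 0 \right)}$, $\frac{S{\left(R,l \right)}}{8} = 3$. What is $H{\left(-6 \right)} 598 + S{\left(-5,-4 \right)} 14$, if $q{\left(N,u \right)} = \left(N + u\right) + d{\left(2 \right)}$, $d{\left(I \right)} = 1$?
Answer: $39804$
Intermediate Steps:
$q{\left(N,u \right)} = 1 + N + u$ ($q{\left(N,u \right)} = \left(N + u\right) + 1 = 1 + N + u$)
$S{\left(R,l \right)} = 24$ ($S{\left(R,l \right)} = 8 \cdot 3 = 24$)
$H{\left(T \right)} = T \left(1 + 2 T\right)$ ($H{\left(T \right)} = T \left(1 + T + \left(T + 0\right)\right) = T \left(1 + T + T\right) = T \left(1 + 2 T\right)$)
$H{\left(-6 \right)} 598 + S{\left(-5,-4 \right)} 14 = - 6 \left(1 + 2 \left(-6\right)\right) 598 + 24 \cdot 14 = - 6 \left(1 - 12\right) 598 + 336 = \left(-6\right) \left(-11\right) 598 + 336 = 66 \cdot 598 + 336 = 39468 + 336 = 39804$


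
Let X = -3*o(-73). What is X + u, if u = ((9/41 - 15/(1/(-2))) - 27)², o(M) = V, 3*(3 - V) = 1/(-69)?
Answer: 156674/115989 ≈ 1.3508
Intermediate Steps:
V = 622/207 (V = 3 - ⅓/(-69) = 3 - ⅓*(-1/69) = 3 + 1/207 = 622/207 ≈ 3.0048)
o(M) = 622/207
u = 17424/1681 (u = ((9*(1/41) - 15/(-½)) - 27)² = ((9/41 - 15*(-2)) - 27)² = ((9/41 + 30) - 27)² = (1239/41 - 27)² = (132/41)² = 17424/1681 ≈ 10.365)
X = -622/69 (X = -3*622/207 = -622/69 ≈ -9.0145)
X + u = -622/69 + 17424/1681 = 156674/115989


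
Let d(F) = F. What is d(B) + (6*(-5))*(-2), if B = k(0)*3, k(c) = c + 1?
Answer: 63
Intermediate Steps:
k(c) = 1 + c
B = 3 (B = (1 + 0)*3 = 1*3 = 3)
d(B) + (6*(-5))*(-2) = 3 + (6*(-5))*(-2) = 3 - 30*(-2) = 3 + 60 = 63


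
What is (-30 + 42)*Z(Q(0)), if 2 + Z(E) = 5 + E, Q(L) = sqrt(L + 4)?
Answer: 60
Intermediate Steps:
Q(L) = sqrt(4 + L)
Z(E) = 3 + E (Z(E) = -2 + (5 + E) = 3 + E)
(-30 + 42)*Z(Q(0)) = (-30 + 42)*(3 + sqrt(4 + 0)) = 12*(3 + sqrt(4)) = 12*(3 + 2) = 12*5 = 60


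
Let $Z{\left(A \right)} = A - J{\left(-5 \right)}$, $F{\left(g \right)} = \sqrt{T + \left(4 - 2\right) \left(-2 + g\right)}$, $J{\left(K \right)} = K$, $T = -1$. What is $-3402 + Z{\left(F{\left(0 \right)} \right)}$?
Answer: $-3397 + i \sqrt{5} \approx -3397.0 + 2.2361 i$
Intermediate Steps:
$F{\left(g \right)} = \sqrt{-5 + 2 g}$ ($F{\left(g \right)} = \sqrt{-1 + \left(4 - 2\right) \left(-2 + g\right)} = \sqrt{-1 + 2 \left(-2 + g\right)} = \sqrt{-1 + \left(-4 + 2 g\right)} = \sqrt{-5 + 2 g}$)
$Z{\left(A \right)} = 5 + A$ ($Z{\left(A \right)} = A - -5 = A + 5 = 5 + A$)
$-3402 + Z{\left(F{\left(0 \right)} \right)} = -3402 + \left(5 + \sqrt{-5 + 2 \cdot 0}\right) = -3402 + \left(5 + \sqrt{-5 + 0}\right) = -3402 + \left(5 + \sqrt{-5}\right) = -3402 + \left(5 + i \sqrt{5}\right) = -3397 + i \sqrt{5}$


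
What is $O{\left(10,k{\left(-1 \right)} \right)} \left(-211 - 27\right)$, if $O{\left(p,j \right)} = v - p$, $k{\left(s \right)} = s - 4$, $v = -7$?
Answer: $4046$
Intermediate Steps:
$k{\left(s \right)} = -4 + s$
$O{\left(p,j \right)} = -7 - p$
$O{\left(10,k{\left(-1 \right)} \right)} \left(-211 - 27\right) = \left(-7 - 10\right) \left(-211 - 27\right) = \left(-17\right) \left(-238\right) = 4046$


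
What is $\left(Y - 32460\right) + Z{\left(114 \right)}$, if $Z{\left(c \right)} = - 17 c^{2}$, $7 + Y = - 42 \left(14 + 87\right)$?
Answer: $-257641$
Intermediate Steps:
$Y = -4249$ ($Y = -7 - 42 \left(14 + 87\right) = -7 - 4242 = -4249$)
$\left(Y - 32460\right) + Z{\left(114 \right)} = \left(-4249 - 32460\right) - 17 \cdot 114^{2} = -36709 - 220932 = -257641$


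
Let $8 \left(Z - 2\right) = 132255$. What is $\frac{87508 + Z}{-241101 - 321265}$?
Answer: $- \frac{118905}{642704} \approx -0.18501$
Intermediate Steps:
$Z = \frac{132271}{8}$ ($Z = 2 + \frac{1}{8} \cdot 132255 = 2 + \frac{132255}{8} = \frac{132271}{8} \approx 16534.0$)
$\frac{87508 + Z}{-241101 - 321265} = \frac{87508 + \frac{132271}{8}}{-241101 - 321265} = \frac{832335}{8 \left(-562366\right)} = \frac{832335}{8} \left(- \frac{1}{562366}\right) = - \frac{118905}{642704}$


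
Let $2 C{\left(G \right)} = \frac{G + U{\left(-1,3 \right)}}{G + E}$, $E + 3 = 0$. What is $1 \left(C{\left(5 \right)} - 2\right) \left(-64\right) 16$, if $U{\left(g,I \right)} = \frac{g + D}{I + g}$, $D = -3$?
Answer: $1280$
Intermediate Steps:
$U{\left(g,I \right)} = \frac{-3 + g}{I + g}$ ($U{\left(g,I \right)} = \frac{g - 3}{I + g} = \frac{-3 + g}{I + g}$)
$E = -3$ ($E = -3 + 0 = -3$)
$C{\left(G \right)} = \frac{-2 + G}{2 \left(-3 + G\right)}$ ($C{\left(G \right)} = \frac{\left(G + \frac{-3 - 1}{3 - 1}\right) \frac{1}{G - 3}}{2} = \frac{\left(G + \frac{1}{2} \left(-4\right)\right) \frac{1}{-3 + G}}{2} = \frac{\left(G - 2\right) \frac{1}{-3 + G}}{2} = \frac{\left(-2 + G\right) \frac{1}{-3 + G}}{2} = \frac{\frac{1}{-3 + G} \left(-2 + G\right)}{2} = \frac{-2 + G}{2 \left(-3 + G\right)}$)
$1 \left(C{\left(5 \right)} - 2\right) \left(-64\right) 16 = 1 \left(\frac{-2 + 5}{2 \left(-3 + 5\right)} - 2\right) \left(-64\right) 16 = 1 \left(\frac{1}{2} \cdot \frac{1}{2} \cdot 3 - 2\right) \left(-64\right) 16 = 1 \left(\frac{3}{4} - 2\right) \left(-64\right) 16 = 1 \left(- \frac{5}{4}\right) \left(-64\right) 16 = \left(- \frac{5}{4}\right) \left(-64\right) 16 = 80 \cdot 16 = 1280$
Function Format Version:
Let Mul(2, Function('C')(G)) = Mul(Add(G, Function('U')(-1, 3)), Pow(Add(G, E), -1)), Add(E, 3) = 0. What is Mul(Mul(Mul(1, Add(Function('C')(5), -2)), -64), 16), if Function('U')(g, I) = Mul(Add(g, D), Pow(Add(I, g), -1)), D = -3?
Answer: 1280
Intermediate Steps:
Function('U')(g, I) = Mul(Pow(Add(I, g), -1), Add(-3, g)) (Function('U')(g, I) = Mul(Add(g, -3), Pow(Add(I, g), -1)) = Mul(Add(-3, g), Pow(Add(I, g), -1)) = Mul(Pow(Add(I, g), -1), Add(-3, g)))
E = -3 (E = Add(-3, 0) = -3)
Function('C')(G) = Mul(Rational(1, 2), Pow(Add(-3, G), -1), Add(-2, G)) (Function('C')(G) = Mul(Rational(1, 2), Mul(Add(G, Mul(Pow(Add(3, -1), -1), Add(-3, -1))), Pow(Add(G, -3), -1))) = Mul(Rational(1, 2), Mul(Add(G, Mul(Pow(2, -1), -4)), Pow(Add(-3, G), -1))) = Mul(Rational(1, 2), Mul(Add(G, Mul(Rational(1, 2), -4)), Pow(Add(-3, G), -1))) = Mul(Rational(1, 2), Mul(Add(G, -2), Pow(Add(-3, G), -1))) = Mul(Rational(1, 2), Mul(Add(-2, G), Pow(Add(-3, G), -1))) = Mul(Rational(1, 2), Mul(Pow(Add(-3, G), -1), Add(-2, G))) = Mul(Rational(1, 2), Pow(Add(-3, G), -1), Add(-2, G)))
Mul(Mul(Mul(1, Add(Function('C')(5), -2)), -64), 16) = Mul(Mul(Mul(1, Add(Mul(Rational(1, 2), Pow(Add(-3, 5), -1), Add(-2, 5)), -2)), -64), 16) = Mul(Mul(Mul(1, Add(Mul(Rational(1, 2), Pow(2, -1), 3), -2)), -64), 16) = Mul(Mul(Mul(1, Add(Mul(Rational(1, 2), Rational(1, 2), 3), -2)), -64), 16) = Mul(Mul(Mul(1, Add(Rational(3, 4), -2)), -64), 16) = Mul(Mul(Mul(1, Rational(-5, 4)), -64), 16) = Mul(Mul(Rational(-5, 4), -64), 16) = Mul(80, 16) = 1280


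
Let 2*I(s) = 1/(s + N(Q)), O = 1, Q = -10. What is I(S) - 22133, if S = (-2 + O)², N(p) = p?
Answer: -398395/18 ≈ -22133.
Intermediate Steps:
S = 1 (S = (-2 + 1)² = (-1)² = 1)
I(s) = 1/(2*(-10 + s)) (I(s) = 1/(2*(s - 10)) = 1/(2*(-10 + s)))
I(S) - 22133 = 1/(2*(-10 + 1)) - 22133 = (½)/(-9) - 22133 = (½)*(-⅑) - 22133 = -1/18 - 22133 = -398395/18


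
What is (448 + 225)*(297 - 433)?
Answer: -91528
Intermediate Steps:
(448 + 225)*(297 - 433) = 673*(-136) = -91528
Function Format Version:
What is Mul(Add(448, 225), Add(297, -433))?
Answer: -91528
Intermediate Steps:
Mul(Add(448, 225), Add(297, -433)) = Mul(673, -136) = -91528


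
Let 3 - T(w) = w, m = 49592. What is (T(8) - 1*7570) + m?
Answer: 42017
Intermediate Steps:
T(w) = 3 - w
(T(8) - 1*7570) + m = ((3 - 1*8) - 1*7570) + 49592 = ((3 - 8) - 7570) + 49592 = (-5 - 7570) + 49592 = -7575 + 49592 = 42017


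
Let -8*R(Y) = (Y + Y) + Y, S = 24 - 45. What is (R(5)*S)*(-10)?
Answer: -1575/4 ≈ -393.75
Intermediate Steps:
S = -21
R(Y) = -3*Y/8 (R(Y) = -((Y + Y) + Y)/8 = -(2*Y + Y)/8 = -3*Y/8)
(R(5)*S)*(-10) = (-3/8*5*(-21))*(-10) = -15/8*(-21)*(-10) = (315/8)*(-10) = -1575/4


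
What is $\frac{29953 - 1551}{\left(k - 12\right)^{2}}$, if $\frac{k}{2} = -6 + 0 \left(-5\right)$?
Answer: $\frac{14201}{288} \approx 49.309$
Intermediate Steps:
$k = -12$ ($k = 2 \left(-6 + 0 \left(-5\right)\right) = 2 \left(-6 + 0\right) = 2 \left(-6\right) = -12$)
$\frac{29953 - 1551}{\left(k - 12\right)^{2}} = \frac{29953 - 1551}{\left(-12 - 12\right)^{2}} = \frac{28402}{\left(-24\right)^{2}} = \frac{28402}{576} = 28402 \cdot \frac{1}{576} = \frac{14201}{288}$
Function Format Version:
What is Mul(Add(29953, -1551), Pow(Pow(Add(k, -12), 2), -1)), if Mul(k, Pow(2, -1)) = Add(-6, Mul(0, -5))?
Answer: Rational(14201, 288) ≈ 49.309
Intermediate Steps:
k = -12 (k = Mul(2, Add(-6, Mul(0, -5))) = Mul(2, Add(-6, 0)) = Mul(2, -6) = -12)
Mul(Add(29953, -1551), Pow(Pow(Add(k, -12), 2), -1)) = Mul(Add(29953, -1551), Pow(Pow(Add(-12, -12), 2), -1)) = Mul(28402, Pow(Pow(-24, 2), -1)) = Mul(28402, Pow(576, -1)) = Mul(28402, Rational(1, 576)) = Rational(14201, 288)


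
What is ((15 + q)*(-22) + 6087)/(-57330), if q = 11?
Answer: -1103/11466 ≈ -0.096197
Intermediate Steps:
((15 + q)*(-22) + 6087)/(-57330) = ((15 + 11)*(-22) + 6087)/(-57330) = (26*(-22) + 6087)*(-1/57330) = (-572 + 6087)*(-1/57330) = 5515*(-1/57330) = -1103/11466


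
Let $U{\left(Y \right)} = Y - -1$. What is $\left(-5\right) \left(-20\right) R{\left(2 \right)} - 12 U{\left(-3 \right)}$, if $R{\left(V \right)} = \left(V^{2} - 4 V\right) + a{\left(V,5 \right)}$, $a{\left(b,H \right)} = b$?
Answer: $-176$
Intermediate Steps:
$U{\left(Y \right)} = 1 + Y$ ($U{\left(Y \right)} = Y + 1 = 1 + Y$)
$R{\left(V \right)} = V^{2} - 3 V$ ($R{\left(V \right)} = \left(V^{2} - 4 V\right) + V = V^{2} - 3 V$)
$\left(-5\right) \left(-20\right) R{\left(2 \right)} - 12 U{\left(-3 \right)} = \left(-5\right) \left(-20\right) 2 \left(-3 + 2\right) - 12 \left(1 - 3\right) = 100 \cdot 2 \left(-1\right) - -24 = 100 \left(-2\right) + 24 = -200 + 24 = -176$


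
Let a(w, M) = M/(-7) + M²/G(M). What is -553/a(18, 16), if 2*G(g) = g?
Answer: -3871/208 ≈ -18.611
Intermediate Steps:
G(g) = g/2
a(w, M) = 13*M/7 (a(w, M) = M/(-7) + M²/((M/2)) = M*(-⅐) + M²*(2/M) = -M/7 + 2*M = 13*M/7)
-553/a(18, 16) = -553/((13/7)*16) = -553/208/7 = -553*7/208 = -3871/208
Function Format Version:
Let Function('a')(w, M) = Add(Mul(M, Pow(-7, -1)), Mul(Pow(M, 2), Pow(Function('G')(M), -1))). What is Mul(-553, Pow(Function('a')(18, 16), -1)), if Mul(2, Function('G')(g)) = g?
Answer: Rational(-3871, 208) ≈ -18.611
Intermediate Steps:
Function('G')(g) = Mul(Rational(1, 2), g)
Function('a')(w, M) = Mul(Rational(13, 7), M) (Function('a')(w, M) = Add(Mul(M, Pow(-7, -1)), Mul(Pow(M, 2), Pow(Mul(Rational(1, 2), M), -1))) = Add(Mul(M, Rational(-1, 7)), Mul(Pow(M, 2), Mul(2, Pow(M, -1)))) = Add(Mul(Rational(-1, 7), M), Mul(2, M)) = Mul(Rational(13, 7), M))
Mul(-553, Pow(Function('a')(18, 16), -1)) = Mul(-553, Pow(Mul(Rational(13, 7), 16), -1)) = Mul(-553, Pow(Rational(208, 7), -1)) = Mul(-553, Rational(7, 208)) = Rational(-3871, 208)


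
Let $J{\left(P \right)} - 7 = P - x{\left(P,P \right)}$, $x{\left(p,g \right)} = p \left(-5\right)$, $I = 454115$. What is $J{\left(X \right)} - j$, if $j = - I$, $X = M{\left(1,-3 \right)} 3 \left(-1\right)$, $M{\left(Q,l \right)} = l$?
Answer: $454176$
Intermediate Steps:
$X = 9$ ($X = - 3 \cdot 3 \left(-1\right) = \left(-3\right) \left(-3\right) = 9$)
$j = -454115$ ($j = \left(-1\right) 454115 = -454115$)
$x{\left(p,g \right)} = - 5 p$
$J{\left(P \right)} = 7 + 6 P$ ($J{\left(P \right)} = 7 + \left(P - - 5 P\right) = 7 + \left(P + 5 P\right) = 7 + 6 P$)
$J{\left(X \right)} - j = \left(7 + 6 \cdot 9\right) - -454115 = \left(7 + 54\right) + 454115 = 61 + 454115 = 454176$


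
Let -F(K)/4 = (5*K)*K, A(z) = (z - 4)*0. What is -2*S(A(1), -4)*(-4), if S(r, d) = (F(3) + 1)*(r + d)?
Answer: 5728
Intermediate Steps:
A(z) = 0 (A(z) = (-4 + z)*0 = 0)
F(K) = -20*K² (F(K) = -4*5*K*K = -20*K²)
S(r, d) = -179*d - 179*r (S(r, d) = (-20*3² + 1)*(r + d) = (-20*9 + 1)*(d + r) = (-180 + 1)*(d + r) = -179*(d + r) = -179*d - 179*r)
-2*S(A(1), -4)*(-4) = -2*(-179*(-4) - 179*0)*(-4) = -2*(716 + 0)*(-4) = -2*716*(-4) = -1432*(-4) = 5728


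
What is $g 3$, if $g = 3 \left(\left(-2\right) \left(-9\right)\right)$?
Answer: $162$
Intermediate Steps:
$g = 54$ ($g = 3 \cdot 18 = 54$)
$g 3 = 54 \cdot 3 = 162$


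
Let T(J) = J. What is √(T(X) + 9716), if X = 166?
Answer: 9*√122 ≈ 99.408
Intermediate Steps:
√(T(X) + 9716) = √(166 + 9716) = √9882 = 9*√122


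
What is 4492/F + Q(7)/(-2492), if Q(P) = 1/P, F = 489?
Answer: 78357959/8530116 ≈ 9.1860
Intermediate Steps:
4492/F + Q(7)/(-2492) = 4492/489 + 1/(7*(-2492)) = 4492*(1/489) + (⅐)*(-1/2492) = 4492/489 - 1/17444 = 78357959/8530116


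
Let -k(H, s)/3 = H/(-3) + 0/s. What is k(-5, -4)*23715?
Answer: -118575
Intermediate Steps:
k(H, s) = H (k(H, s) = -3*(H/(-3) + 0/s) = -3*(H*(-⅓) + 0) = -3*(-H/3 + 0) = -(-1)*H = H)
k(-5, -4)*23715 = -5*23715 = -118575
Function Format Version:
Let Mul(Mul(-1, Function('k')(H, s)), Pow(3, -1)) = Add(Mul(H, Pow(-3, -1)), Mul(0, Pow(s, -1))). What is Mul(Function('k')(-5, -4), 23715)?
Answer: -118575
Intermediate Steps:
Function('k')(H, s) = H (Function('k')(H, s) = Mul(-3, Add(Mul(H, Pow(-3, -1)), Mul(0, Pow(s, -1)))) = Mul(-3, Add(Mul(H, Rational(-1, 3)), 0)) = Mul(-3, Add(Mul(Rational(-1, 3), H), 0)) = Mul(-3, Mul(Rational(-1, 3), H)) = H)
Mul(Function('k')(-5, -4), 23715) = Mul(-5, 23715) = -118575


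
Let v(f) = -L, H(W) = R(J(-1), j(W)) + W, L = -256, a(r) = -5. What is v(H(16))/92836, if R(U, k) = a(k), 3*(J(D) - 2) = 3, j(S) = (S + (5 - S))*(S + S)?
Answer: 64/23209 ≈ 0.0027575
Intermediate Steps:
j(S) = 10*S (j(S) = 5*(2*S) = 10*S)
J(D) = 3 (J(D) = 2 + (⅓)*3 = 2 + 1 = 3)
R(U, k) = -5
H(W) = -5 + W
v(f) = 256 (v(f) = -1*(-256) = 256)
v(H(16))/92836 = 256/92836 = 256*(1/92836) = 64/23209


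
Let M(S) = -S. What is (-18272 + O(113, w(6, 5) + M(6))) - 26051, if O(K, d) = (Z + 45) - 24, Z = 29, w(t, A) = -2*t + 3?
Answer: -44273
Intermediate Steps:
w(t, A) = 3 - 2*t
O(K, d) = 50 (O(K, d) = (29 + 45) - 24 = 74 - 24 = 50)
(-18272 + O(113, w(6, 5) + M(6))) - 26051 = (-18272 + 50) - 26051 = -18222 - 26051 = -44273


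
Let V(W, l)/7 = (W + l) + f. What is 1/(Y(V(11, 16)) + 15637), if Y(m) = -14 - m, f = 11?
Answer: 1/15357 ≈ 6.5117e-5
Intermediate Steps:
V(W, l) = 77 + 7*W + 7*l (V(W, l) = 7*((W + l) + 11) = 7*(11 + W + l) = 77 + 7*W + 7*l)
1/(Y(V(11, 16)) + 15637) = 1/((-14 - (77 + 7*11 + 7*16)) + 15637) = 1/((-14 - (77 + 77 + 112)) + 15637) = 1/((-14 - 1*266) + 15637) = 1/((-14 - 266) + 15637) = 1/(-280 + 15637) = 1/15357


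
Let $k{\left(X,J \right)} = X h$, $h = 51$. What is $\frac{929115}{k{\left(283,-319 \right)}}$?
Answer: $\frac{309705}{4811} \approx 64.374$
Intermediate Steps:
$k{\left(X,J \right)} = 51 X$ ($k{\left(X,J \right)} = X 51 = 51 X$)
$\frac{929115}{k{\left(283,-319 \right)}} = \frac{929115}{51 \cdot 283} = \frac{929115}{14433} = 929115 \cdot \frac{1}{14433} = \frac{309705}{4811}$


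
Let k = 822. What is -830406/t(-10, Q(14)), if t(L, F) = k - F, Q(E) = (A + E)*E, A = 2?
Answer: -415203/299 ≈ -1388.6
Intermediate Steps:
Q(E) = E*(2 + E) (Q(E) = (2 + E)*E = E*(2 + E))
t(L, F) = 822 - F
-830406/t(-10, Q(14)) = -830406/(822 - 14*(2 + 14)) = -830406/(822 - 14*16) = -830406/(822 - 1*224) = -830406/(822 - 224) = -830406/598 = -830406*1/598 = -415203/299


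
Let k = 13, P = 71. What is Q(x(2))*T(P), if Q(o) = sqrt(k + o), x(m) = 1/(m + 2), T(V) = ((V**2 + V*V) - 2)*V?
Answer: 357840*sqrt(53) ≈ 2.6051e+6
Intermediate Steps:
T(V) = V*(-2 + 2*V**2) (T(V) = ((V**2 + V**2) - 2)*V = (2*V**2 - 2)*V = (-2 + 2*V**2)*V = V*(-2 + 2*V**2))
x(m) = 1/(2 + m)
Q(o) = sqrt(13 + o)
Q(x(2))*T(P) = sqrt(13 + 1/(2 + 2))*(2*71*(-1 + 71**2)) = sqrt(13 + 1/4)*(2*71*(-1 + 5041)) = sqrt(13 + 1/4)*(2*71*5040) = sqrt(53/4)*715680 = (sqrt(53)/2)*715680 = 357840*sqrt(53)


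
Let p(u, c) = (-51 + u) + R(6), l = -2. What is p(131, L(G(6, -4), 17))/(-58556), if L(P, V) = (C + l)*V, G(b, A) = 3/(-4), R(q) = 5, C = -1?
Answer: -85/58556 ≈ -0.0014516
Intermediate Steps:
G(b, A) = -3/4 (G(b, A) = 3*(-1/4) = -3/4)
L(P, V) = -3*V (L(P, V) = (-1 - 2)*V = -3*V)
p(u, c) = -46 + u (p(u, c) = (-51 + u) + 5 = -46 + u)
p(131, L(G(6, -4), 17))/(-58556) = (-46 + 131)/(-58556) = 85*(-1/58556) = -85/58556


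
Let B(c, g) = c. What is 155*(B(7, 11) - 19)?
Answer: -1860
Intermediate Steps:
155*(B(7, 11) - 19) = 155*(7 - 19) = 155*(-12) = -1860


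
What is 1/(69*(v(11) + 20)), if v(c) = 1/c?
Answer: 11/15249 ≈ 0.00072136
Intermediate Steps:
1/(69*(v(11) + 20)) = 1/(69*(1/11 + 20)) = 1/(69*(221/11)) = 1/(15249/11) = 11/15249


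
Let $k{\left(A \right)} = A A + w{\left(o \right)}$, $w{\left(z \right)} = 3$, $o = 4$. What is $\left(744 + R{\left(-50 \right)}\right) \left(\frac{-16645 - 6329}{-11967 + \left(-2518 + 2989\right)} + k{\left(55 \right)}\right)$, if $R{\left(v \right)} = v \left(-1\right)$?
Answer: $\frac{2304774369}{958} \approx 2.4058 \cdot 10^{6}$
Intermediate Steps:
$k{\left(A \right)} = 3 + A^{2}$ ($k{\left(A \right)} = A A + 3 = A^{2} + 3 = 3 + A^{2}$)
$R{\left(v \right)} = - v$
$\left(744 + R{\left(-50 \right)}\right) \left(\frac{-16645 - 6329}{-11967 + \left(-2518 + 2989\right)} + k{\left(55 \right)}\right) = \left(744 - -50\right) \left(\frac{-16645 - 6329}{-11967 + \left(-2518 + 2989\right)} + \left(3 + 55^{2}\right)\right) = \left(744 + 50\right) \left(- \frac{22974}{-11967 + 471} + \left(3 + 3025\right)\right) = 794 \left(- \frac{22974}{-11496} + 3028\right) = 794 \left(\left(-22974\right) \left(- \frac{1}{11496}\right) + 3028\right) = 794 \left(\frac{3829}{1916} + 3028\right) = 794 \cdot \frac{5805477}{1916} = \frac{2304774369}{958}$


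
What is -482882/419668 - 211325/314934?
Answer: -30095287486/16520965239 ≈ -1.8216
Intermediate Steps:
-482882/419668 - 211325/314934 = -482882*1/419668 - 211325*1/314934 = -241441/209834 - 211325/314934 = -30095287486/16520965239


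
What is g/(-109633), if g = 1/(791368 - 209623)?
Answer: -1/63778449585 ≈ -1.5679e-11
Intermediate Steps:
g = 1/581745 ≈ 1.7190e-6
g/(-109633) = (1/581745)/(-109633) = (1/581745)*(-1/109633) = -1/63778449585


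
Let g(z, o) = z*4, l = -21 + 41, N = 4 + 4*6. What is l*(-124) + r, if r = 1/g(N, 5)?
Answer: -277759/112 ≈ -2480.0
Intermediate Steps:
N = 28 (N = 4 + 24 = 28)
l = 20
g(z, o) = 4*z
r = 1/112 (r = 1/(4*28) = 1/112 ≈ 0.0089286)
l*(-124) + r = 20*(-124) + 1/112 = -2480 + 1/112 = -277759/112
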